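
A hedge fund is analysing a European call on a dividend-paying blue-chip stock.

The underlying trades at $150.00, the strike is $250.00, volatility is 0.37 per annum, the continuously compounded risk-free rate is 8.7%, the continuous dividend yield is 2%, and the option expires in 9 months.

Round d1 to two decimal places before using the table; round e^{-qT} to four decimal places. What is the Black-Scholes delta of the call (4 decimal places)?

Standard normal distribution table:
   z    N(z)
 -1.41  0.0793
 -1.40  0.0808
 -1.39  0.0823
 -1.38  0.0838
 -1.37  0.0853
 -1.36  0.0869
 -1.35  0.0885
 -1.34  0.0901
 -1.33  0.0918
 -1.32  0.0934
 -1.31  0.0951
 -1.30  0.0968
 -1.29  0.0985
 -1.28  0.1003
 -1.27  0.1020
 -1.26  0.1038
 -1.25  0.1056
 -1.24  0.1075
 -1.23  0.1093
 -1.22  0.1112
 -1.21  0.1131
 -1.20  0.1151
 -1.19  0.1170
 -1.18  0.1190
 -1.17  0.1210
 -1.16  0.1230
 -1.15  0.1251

σ√T = 0.37·√0.75 = 0.3204
ln(S/K) + (r − q + σ²/2)T = ln(150/250) + (0.087 − 0.02 + 0.37²/2)·0.75 = -0.5108 + 0.1016 = -0.4092
d₁ = -0.4092 / 0.3204 = -1.2772 ⇒ -1.28
N(d₁) = N(-1.28) = 0.1003
Δ_call = e^(−qT)·N(d₁) = 0.9851·0.1003 = 0.0988

0.0988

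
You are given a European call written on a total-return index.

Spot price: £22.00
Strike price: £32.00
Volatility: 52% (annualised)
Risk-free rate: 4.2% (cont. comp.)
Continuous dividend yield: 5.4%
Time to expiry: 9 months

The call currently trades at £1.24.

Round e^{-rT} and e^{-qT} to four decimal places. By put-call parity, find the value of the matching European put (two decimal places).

£11.12

e^(−qT) = e^(−0.054·0.75) = 0.9603;  e^(−rT) = e^(−0.042·0.75) = 0.9690
Put-call parity: C − P = S·e^(−qT) − K·e^(−rT) = 22·0.9603 − 32·0.9690 = 21.1266 − 31.0080 = -9.8814
P = C − (C − P) = 1.24 − (-9.8814) = 11.1214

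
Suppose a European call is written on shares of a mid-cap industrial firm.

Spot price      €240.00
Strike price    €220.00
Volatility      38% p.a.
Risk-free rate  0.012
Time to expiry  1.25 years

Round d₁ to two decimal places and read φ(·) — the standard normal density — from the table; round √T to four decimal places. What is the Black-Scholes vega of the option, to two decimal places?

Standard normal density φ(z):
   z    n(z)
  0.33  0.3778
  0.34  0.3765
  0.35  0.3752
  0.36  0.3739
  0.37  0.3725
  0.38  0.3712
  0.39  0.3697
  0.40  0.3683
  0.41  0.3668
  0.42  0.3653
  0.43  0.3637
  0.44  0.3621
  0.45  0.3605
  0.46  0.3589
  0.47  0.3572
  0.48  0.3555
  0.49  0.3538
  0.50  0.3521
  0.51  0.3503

T = 1.25;  σ√T = 0.4249
d₁ = [ln(240/220) + (0.012 + 0.38²/2)·1.25] / 0.4249 = [0.0870 + 0.1052] / 0.4249 = 0.4525 which rounds to 0.45
√T = √1.25 = 1.1180
φ(d₁) = φ(0.45) = 0.3605
vega = S·φ(d₁)·√T = 240·0.3605·1.1180 = 96.7294

96.73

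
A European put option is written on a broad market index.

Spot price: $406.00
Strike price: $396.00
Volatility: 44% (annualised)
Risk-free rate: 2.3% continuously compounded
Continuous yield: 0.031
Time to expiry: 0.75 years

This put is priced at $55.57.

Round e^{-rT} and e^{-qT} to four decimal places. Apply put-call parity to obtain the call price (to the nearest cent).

e^(−qT) = e^(−0.031·0.75) = 0.9770;  e^(−rT) = e^(−0.023·0.75) = 0.9829
Put-call parity: C − P = S·e^(−qT) − K·e^(−rT) = 406·0.9770 − 396·0.9829 = 396.6620 − 389.2284 = 7.4336
C = P + (C − P) = 55.57 + (7.4336) = 63.0036

$63.00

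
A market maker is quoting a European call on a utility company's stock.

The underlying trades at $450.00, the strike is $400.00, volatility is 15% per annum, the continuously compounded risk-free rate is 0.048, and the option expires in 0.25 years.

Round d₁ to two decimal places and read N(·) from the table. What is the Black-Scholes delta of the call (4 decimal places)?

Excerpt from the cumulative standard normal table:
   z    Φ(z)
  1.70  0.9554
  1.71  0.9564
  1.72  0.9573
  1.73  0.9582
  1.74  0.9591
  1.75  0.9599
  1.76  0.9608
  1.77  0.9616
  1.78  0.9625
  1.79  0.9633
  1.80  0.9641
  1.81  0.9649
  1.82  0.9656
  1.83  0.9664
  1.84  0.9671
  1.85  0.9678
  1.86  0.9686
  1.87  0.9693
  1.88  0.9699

T = 0.25;  σ√T = 0.0750
d₁ = [ln(450/400) + (0.048 + ½·0.15²)·0.25] / (σ√T) = (0.1178 + 0.0148) / 0.0750 = 1.7679 → 1.77
N(d₁) = N(1.77) = 0.9616
Δ_call = N(d₁) = 0.9616

0.9616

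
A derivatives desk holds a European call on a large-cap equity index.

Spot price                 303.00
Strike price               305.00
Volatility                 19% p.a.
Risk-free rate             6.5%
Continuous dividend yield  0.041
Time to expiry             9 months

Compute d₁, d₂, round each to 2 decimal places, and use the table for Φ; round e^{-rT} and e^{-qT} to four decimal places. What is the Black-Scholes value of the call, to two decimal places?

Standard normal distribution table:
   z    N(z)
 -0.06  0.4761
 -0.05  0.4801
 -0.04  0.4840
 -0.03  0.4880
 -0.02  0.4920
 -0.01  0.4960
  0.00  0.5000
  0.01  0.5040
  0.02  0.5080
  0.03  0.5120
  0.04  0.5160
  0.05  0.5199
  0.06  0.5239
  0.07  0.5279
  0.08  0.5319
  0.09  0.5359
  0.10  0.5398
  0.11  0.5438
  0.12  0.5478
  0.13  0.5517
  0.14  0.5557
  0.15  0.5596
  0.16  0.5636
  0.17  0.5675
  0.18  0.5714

T = 0.75;  σ√T = 0.1645
d₁ = [ln(303/305) + (0.065 − 0.041 + 0.19²/2)·0.75] / 0.1645 = [-0.0066 + 0.0315] / 0.1645 = 0.1517 ≈ 0.15
d₂ = d₁ − σ√T = 0.1517 − 0.1645 = -0.0129 ≈ -0.01
exp(−qT) = exp(−0.041·0.75) = 0.9697;  exp(−rT) = exp(−0.065·0.75) = 0.9524
C = 303·0.9697·N(0.15) − 305·0.9524·N(-0.01) = 303·0.9697·0.5596 − 305·0.9524·0.4960 = 164.4212 − 144.0791 = 20.3421

20.34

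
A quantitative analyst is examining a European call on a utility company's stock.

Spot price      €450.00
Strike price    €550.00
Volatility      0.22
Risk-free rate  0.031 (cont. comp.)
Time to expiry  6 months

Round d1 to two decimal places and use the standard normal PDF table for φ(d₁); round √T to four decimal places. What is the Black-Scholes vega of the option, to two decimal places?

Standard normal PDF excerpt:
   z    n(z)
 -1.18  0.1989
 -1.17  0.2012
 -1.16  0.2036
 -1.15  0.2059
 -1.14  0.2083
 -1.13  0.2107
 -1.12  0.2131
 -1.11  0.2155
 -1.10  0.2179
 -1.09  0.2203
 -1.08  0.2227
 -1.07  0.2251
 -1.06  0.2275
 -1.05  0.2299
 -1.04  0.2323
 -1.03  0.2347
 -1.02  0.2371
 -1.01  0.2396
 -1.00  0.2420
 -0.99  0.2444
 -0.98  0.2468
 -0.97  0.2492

σ√T = 0.22 × 0.7071 = 0.1556
ln(S/K) + (r + σ²/2)T = ln(450/550) + (0.031 + 0.22²/2)·0.5 = -0.2007 + 0.0276 = -0.1731
d₁ = -0.1731 / 0.1556 = -1.1125 → -1.11
√T = √0.5 = 0.7071
φ(d₁) = φ(-1.11) = 0.2155
vega = S·φ(d₁)·√T = 450·0.2155·0.7071 = 68.5710

68.57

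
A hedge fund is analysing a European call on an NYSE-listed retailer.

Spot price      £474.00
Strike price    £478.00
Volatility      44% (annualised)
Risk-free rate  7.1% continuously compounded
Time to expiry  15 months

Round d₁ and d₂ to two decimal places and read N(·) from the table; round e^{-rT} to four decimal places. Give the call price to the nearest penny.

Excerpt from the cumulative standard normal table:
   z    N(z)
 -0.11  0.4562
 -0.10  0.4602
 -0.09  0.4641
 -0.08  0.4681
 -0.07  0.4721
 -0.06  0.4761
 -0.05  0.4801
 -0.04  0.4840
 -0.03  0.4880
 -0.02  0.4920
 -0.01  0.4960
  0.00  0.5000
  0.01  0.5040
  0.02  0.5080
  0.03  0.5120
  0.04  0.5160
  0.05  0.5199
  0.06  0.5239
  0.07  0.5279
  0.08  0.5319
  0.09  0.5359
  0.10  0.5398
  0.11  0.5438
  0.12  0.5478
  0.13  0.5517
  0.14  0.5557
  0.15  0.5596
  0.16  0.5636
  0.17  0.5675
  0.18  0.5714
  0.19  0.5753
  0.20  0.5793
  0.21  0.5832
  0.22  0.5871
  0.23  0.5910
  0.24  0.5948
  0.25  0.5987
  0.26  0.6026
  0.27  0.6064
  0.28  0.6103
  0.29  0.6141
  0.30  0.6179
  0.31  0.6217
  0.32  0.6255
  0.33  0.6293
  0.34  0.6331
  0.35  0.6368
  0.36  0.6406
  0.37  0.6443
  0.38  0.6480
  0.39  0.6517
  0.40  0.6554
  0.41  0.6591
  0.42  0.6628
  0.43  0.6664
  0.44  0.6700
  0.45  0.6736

£107.66

σ√T = 0.44·√1.25 = 0.4919
d₁ = [ln(474/478) + (0.071 + 0.44²/2)·1.25] / 0.4919 = [-0.0084 + 0.2097] / 0.4919 = 0.4093 ⇒ 0.41
d₂ = d₁ − σ√T = 0.4093 − 0.4919 = -0.0826 ⇒ -0.08
exp(−rT) = exp(−0.071·1.25) = 0.9151
C = 474·N(0.41) − 478·0.9151·N(-0.08) = 474·0.6591 − 478·0.9151·0.4681 = 312.4134 − 204.7553 = 107.6581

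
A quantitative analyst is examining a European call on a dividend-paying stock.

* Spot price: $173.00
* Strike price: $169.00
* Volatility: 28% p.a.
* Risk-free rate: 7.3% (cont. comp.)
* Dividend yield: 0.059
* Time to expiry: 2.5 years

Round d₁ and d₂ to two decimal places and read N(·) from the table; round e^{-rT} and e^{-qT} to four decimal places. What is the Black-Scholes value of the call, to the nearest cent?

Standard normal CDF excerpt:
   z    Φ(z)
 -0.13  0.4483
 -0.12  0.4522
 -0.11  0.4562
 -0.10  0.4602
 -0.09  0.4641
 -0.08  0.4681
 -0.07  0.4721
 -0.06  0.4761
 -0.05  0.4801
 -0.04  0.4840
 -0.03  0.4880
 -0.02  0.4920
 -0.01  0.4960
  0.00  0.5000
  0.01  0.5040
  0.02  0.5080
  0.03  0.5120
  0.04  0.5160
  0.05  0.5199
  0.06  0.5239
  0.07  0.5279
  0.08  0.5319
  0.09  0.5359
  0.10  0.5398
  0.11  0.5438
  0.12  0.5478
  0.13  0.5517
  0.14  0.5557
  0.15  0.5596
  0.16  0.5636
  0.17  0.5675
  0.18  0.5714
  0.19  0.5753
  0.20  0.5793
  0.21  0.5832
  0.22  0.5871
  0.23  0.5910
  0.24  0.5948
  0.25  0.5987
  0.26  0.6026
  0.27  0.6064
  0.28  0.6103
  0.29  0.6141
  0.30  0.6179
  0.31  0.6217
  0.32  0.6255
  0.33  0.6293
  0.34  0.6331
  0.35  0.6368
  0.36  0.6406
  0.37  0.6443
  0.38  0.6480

σ√T = 0.28·√2.5 = 0.4427
d₁ = [ln(173/169) + (0.073 − 0.059 + 0.28²/2)·2.5] / 0.4427 = [0.0234 + 0.1330] / 0.4427 = 0.3533 ≈ 0.35
d₂ = d₁ − σ√T = 0.3533 − 0.4427 = -0.0895 ≈ -0.09
exp(−qT) = exp(−0.059·2.5) = 0.8629;  exp(−rT) = exp(−0.073·2.5) = 0.8332
C = 173·0.8629·N(0.35) − 169·0.8332·N(-0.09) = 173·0.8629·0.6368 − 169·0.8332·0.4641 = 95.0626 − 65.3503 = 29.7123

$29.71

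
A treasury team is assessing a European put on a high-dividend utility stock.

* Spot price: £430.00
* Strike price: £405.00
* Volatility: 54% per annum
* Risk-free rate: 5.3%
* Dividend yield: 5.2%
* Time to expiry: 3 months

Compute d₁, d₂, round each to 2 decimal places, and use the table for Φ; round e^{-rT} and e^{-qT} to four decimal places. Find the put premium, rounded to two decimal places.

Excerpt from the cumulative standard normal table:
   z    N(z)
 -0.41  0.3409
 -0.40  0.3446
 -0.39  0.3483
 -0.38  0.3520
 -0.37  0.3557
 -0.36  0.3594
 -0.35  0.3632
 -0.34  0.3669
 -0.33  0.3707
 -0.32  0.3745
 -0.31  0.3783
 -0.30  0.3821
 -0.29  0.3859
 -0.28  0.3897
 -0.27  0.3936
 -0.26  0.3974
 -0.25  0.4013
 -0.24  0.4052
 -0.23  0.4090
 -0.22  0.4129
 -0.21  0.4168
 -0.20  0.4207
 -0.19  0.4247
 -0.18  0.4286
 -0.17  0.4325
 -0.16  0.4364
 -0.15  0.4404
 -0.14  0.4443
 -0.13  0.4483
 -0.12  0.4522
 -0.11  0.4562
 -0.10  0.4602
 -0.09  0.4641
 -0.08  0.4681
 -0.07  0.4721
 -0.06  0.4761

σ√T = 0.54·√0.25 = 0.2700
d₁ = [ln(430/405) + (0.053 − 0.052 + 0.54²/2)·0.25] / 0.2700 = [0.0599 + 0.0367] / 0.2700 = 0.3578 which rounds to 0.36
d₂ = d₁ − σ√T = 0.3578 − 0.2700 = 0.0878 which rounds to 0.09
e^(−qT) = e^(−0.052·0.25) = 0.9871;  e^(−rT) = e^(−0.053·0.25) = 0.9868
N(−d₂) = N(-0.09) = 0.4641;  N(−d₁) = N(-0.36) = 0.3594
P = 405·0.9868·0.4641 − 430·0.9871·0.3594 = 185.4794 − 152.5484 = 32.9310

£32.93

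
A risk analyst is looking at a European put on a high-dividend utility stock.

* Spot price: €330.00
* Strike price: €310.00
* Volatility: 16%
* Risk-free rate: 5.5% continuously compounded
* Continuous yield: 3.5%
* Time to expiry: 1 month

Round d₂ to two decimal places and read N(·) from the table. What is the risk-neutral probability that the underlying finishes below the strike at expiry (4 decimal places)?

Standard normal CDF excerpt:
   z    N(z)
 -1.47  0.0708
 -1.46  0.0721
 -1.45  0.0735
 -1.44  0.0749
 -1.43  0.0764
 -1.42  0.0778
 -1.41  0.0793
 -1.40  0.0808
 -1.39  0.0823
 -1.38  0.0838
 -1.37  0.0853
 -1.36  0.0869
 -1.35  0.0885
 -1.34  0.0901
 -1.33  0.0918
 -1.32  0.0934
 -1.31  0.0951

σ√T = 0.16·√0.08333 = 0.0462
d₁ = [ln(330/310) + (0.055 − 0.035 + 0.16²/2)·0.08333] / 0.0462 = [0.0625 + 0.0027] / 0.0462 = 1.4128 → 1.41
d₂ = d₁ − σ√T = 1.4128 − 0.0462 = 1.3666 → 1.37
Pr(exercise) under Q = N(−d₂) = N(-1.37) = 0.0853

0.0853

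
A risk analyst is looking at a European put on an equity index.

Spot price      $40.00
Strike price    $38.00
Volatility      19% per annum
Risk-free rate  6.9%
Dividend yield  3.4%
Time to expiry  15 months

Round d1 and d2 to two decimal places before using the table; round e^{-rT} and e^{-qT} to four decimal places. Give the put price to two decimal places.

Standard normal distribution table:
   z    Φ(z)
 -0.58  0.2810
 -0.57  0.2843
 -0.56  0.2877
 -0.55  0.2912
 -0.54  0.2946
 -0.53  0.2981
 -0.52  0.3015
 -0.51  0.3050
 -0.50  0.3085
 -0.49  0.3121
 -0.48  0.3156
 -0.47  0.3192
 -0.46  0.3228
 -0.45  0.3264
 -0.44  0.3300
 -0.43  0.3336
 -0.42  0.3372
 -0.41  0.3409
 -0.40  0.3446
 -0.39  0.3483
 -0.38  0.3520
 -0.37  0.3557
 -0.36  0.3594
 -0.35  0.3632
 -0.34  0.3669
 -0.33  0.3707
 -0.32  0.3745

σ√T = 0.19 × 1.1180 = 0.2124
ln(S/K) + (r − q + σ²/2)T = ln(40/38) + (0.069 − 0.034 + 0.19²/2)·1.25 = 0.0513 + 0.0663 = 0.1176
d₁ = 0.1176 / 0.2124 = 0.5536 ≈ 0.55
d₂ = d₁ − σ√T = 0.5536 − 0.2124 = 0.3412 ≈ 0.34
e^(−qT) = e^(−0.034·1.25) = 0.9584;  e^(−rT) = e^(−0.069·1.25) = 0.9174
N(−d₂) = N(-0.34) = 0.3669;  N(−d₁) = N(-0.55) = 0.2912
P = 38·0.9174·0.3669 − 40·0.9584·0.2912 = 12.7906 − 11.1634 = 1.6271

$1.63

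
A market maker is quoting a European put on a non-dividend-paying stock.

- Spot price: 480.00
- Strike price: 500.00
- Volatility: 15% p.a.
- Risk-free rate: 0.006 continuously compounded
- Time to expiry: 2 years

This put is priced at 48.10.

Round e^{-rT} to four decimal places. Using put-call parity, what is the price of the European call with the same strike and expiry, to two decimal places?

34.05

e^(−rT) = e^(−0.006·2) = 0.9881
Put-call parity: C − P = S − K·e^(−rT) = 480 − 500·0.9881 = 480 − 494.0500 = -14.0500
C = P + (C − P) = 48.10 + (-14.0500) = 34.0500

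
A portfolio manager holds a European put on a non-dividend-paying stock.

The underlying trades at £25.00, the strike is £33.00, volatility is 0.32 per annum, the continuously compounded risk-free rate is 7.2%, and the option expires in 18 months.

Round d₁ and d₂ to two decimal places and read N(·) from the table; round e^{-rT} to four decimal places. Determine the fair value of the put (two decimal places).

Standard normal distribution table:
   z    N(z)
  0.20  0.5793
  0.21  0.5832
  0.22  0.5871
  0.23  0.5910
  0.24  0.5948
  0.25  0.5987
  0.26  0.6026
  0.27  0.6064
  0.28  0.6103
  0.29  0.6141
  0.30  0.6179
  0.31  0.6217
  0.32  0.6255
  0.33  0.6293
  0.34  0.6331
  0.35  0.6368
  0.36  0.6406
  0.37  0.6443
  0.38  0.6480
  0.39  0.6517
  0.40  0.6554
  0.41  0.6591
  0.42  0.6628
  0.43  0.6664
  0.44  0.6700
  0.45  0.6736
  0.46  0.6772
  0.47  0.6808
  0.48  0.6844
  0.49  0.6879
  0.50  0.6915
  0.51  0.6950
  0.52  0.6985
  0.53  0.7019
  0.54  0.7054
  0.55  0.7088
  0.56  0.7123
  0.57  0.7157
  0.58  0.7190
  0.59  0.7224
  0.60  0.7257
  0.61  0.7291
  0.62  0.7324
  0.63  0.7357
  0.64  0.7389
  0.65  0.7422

£6.92

σ√T = 0.32·√1.5 = 0.3919
d₁ = [ln(25/33) + (0.072 + 0.32²/2)·1.5] / 0.3919 = [-0.2776 + 0.1848] / 0.3919 = -0.2369 → -0.24
d₂ = d₁ − σ√T = -0.2369 − 0.3919 = -0.6288 → -0.63
e^(−rT) = e^(−0.072·1.5) = 0.8976
P = 33·0.8976·N(0.63) − 25·N(0.24) = 33·0.8976·0.7357 − 25·0.5948 = 21.7920 − 14.8700 = 6.9220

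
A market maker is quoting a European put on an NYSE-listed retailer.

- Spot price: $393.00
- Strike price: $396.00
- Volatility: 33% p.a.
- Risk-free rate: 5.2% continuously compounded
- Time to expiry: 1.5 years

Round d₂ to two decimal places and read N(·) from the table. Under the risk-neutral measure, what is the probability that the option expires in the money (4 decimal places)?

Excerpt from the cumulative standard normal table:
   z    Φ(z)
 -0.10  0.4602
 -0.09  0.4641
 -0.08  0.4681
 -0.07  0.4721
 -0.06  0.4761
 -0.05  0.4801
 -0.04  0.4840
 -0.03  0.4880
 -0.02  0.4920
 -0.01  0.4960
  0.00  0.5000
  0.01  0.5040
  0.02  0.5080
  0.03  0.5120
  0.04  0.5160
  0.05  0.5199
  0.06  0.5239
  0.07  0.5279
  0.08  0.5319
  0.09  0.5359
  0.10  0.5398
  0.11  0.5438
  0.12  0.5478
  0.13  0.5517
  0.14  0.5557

0.5120

σ√T = 0.33·√1.5 = 0.4042
d₁ = [ln(393/396) + (0.052 + 0.33²/2)·1.5] / 0.4042 = [-0.0076 + 0.1597] / 0.4042 = 0.3763 which rounds to 0.38
d₂ = d₁ − σ√T = 0.3763 − 0.4042 = -0.0279 which rounds to -0.03
Risk-neutral Pr[S_T < K] = N(−d₂) = N(0.03) = 0.5120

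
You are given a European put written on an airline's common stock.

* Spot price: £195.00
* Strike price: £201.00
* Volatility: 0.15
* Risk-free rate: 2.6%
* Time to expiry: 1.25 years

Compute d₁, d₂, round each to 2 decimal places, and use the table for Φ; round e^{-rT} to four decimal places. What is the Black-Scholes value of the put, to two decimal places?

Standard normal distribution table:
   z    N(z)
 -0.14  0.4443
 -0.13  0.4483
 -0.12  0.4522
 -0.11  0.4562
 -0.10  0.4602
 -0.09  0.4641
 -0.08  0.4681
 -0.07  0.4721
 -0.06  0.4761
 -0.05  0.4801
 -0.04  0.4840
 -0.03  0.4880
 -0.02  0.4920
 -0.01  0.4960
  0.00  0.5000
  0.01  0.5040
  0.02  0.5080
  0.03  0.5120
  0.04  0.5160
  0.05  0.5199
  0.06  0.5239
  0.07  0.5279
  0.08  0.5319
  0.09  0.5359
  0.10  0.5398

T = 1.25;  σ√T = 0.1677
d₁ = [ln(195/201) + (0.026 + 0.15²/2)·1.25] / 0.1677 = [-0.0303 + 0.0466] / 0.1677 = 0.0969 ≈ 0.10
d₂ = d₁ − σ√T = 0.0969 − 0.1677 = -0.0708 ≈ -0.07
exp(−rT) = exp(−0.026·1.25) = 0.9680
N(−d₂) = N(0.07) = 0.5279;  N(−d₁) = N(-0.10) = 0.4602
P = 201·0.9680·0.5279 − 195·0.4602 = 102.7124 − 89.7390 = 12.9734

£12.97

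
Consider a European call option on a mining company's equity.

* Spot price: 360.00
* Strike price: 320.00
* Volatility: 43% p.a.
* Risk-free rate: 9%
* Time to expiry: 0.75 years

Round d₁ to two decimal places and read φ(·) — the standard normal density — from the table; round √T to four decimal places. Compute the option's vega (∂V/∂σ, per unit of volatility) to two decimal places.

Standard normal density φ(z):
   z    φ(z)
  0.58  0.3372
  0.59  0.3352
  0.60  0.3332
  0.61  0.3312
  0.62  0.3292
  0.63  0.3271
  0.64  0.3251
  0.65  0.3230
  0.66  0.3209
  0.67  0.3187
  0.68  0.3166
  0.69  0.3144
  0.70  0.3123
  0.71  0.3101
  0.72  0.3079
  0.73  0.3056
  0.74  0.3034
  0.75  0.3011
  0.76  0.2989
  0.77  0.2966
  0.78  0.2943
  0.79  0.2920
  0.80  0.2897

98.70

T = 0.75;  σ√T = 0.3724
ln(S/K) + (r + σ²/2)T = ln(360/320) + (0.09 + 0.43²/2)·0.75 = 0.1178 + 0.1368 = 0.2546
d₁ = 0.2546 / 0.3724 = 0.6837 ≈ 0.68
√T = √0.75 = 0.8660
φ(d₁) = φ(0.68) = 0.3166
vega = S·φ(d₁)·√T = 360·0.3166·0.8660 = 98.7032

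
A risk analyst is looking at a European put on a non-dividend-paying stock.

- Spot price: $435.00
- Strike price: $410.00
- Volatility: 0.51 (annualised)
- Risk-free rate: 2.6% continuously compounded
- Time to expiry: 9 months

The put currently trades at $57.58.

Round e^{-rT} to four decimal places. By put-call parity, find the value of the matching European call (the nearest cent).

$90.49

exp(−rT) = exp(−0.026·0.75) = 0.9807
Put-call parity: C − P = S − K·e^(−rT) = 435 − 410·0.9807 = 435 − 402.0870 = 32.9130
C = P + (C − P) = 57.58 + (32.9130) = 90.4930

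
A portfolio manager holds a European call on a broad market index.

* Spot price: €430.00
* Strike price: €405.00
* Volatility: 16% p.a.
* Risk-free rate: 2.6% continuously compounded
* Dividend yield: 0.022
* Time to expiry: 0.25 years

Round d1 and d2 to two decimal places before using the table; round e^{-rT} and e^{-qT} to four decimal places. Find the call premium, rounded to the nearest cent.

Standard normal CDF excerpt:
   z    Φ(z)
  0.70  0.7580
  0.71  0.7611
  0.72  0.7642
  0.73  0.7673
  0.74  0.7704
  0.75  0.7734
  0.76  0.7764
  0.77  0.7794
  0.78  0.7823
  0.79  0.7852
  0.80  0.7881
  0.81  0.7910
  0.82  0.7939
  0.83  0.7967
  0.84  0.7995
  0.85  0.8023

σ√T = 0.16 × 0.5000 = 0.0800
d₁ = [ln(430/405) + (0.026 − 0.022 + 0.16²/2)·0.25] / 0.0800 = [0.0599 + 0.0042] / 0.0800 = 0.8012 which rounds to 0.80
d₂ = d₁ − σ√T = 0.8012 − 0.0800 = 0.7212 which rounds to 0.72
e^(−qT) = e^(−0.022·0.25) = 0.9945;  e^(−rT) = e^(−0.026·0.25) = 0.9935
C = 430·0.9945·N(0.80) − 405·0.9935·N(0.72) = 430·0.9945·0.7881 − 405·0.9935·0.7642 = 337.0191 − 307.4892 = 29.5299

€29.53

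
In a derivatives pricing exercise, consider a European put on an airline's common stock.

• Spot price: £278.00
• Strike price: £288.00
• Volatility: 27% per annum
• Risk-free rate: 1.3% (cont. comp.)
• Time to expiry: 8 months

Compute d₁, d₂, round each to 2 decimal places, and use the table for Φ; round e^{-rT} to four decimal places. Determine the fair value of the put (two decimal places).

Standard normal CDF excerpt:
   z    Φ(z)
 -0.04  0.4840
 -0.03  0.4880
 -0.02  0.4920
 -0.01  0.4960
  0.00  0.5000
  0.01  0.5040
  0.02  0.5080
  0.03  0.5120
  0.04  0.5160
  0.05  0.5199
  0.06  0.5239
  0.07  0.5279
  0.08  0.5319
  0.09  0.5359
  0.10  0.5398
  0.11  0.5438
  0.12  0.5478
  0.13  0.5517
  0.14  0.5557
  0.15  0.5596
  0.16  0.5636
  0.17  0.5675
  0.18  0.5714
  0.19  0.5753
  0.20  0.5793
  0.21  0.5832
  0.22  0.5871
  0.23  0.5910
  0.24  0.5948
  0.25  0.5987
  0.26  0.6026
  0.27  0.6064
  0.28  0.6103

£28.63

σ√T = 0.27·√0.6667 = 0.2205
d₁ = [ln(278/288) + (0.013 + ½·0.27²)·0.6667] / (σ√T) = (-0.0353 + 0.0330) / 0.2205 = -0.0108 which rounds to -0.01
d₂ = -0.0108 − 0.2205 = -0.2312 which rounds to -0.23
e^(−rT) = e^(−0.013·0.6667) = 0.9914
N(−d₂) = N(0.23) = 0.5910;  N(−d₁) = N(0.01) = 0.5040
P = 288·0.9914·0.5910 − 278·0.5040 = 168.7442 − 140.1120 = 28.6322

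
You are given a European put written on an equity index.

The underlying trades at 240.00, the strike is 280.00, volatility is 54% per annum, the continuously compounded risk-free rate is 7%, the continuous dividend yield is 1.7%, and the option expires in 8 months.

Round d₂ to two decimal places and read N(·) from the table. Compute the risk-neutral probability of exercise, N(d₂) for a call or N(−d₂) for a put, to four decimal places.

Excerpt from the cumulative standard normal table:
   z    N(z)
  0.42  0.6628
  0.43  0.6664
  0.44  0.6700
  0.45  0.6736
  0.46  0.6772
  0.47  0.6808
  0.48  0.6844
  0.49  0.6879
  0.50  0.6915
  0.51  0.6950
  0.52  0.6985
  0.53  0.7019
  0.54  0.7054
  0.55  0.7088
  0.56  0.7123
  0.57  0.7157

T = 0.6667;  σ√T = 0.4409
d₁ = [ln(240/280) + (0.07 − 0.017 + ½·0.54²)·0.6667] / (σ√T) = (-0.1542 + 0.1325) / 0.4409 = -0.0490 which rounds to -0.05
d₂ = -0.0490 − 0.4409 = -0.4899 which rounds to -0.49
Pr(exercise) under Q = N(−d₂) = N(0.49) = 0.6879

0.6879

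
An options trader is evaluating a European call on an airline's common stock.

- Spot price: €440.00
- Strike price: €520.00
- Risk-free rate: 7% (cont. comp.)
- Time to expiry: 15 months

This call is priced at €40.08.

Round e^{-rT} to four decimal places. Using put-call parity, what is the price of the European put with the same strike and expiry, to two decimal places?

€76.50

exp(−rT) = exp(−0.07·1.25) = 0.9162
Put-call parity: C − P = S − K·e^(−rT) = 440 − 520·0.9162 = 440 − 476.4240 = -36.4240
P = C − (C − P) = 40.08 − (-36.4240) = 76.5040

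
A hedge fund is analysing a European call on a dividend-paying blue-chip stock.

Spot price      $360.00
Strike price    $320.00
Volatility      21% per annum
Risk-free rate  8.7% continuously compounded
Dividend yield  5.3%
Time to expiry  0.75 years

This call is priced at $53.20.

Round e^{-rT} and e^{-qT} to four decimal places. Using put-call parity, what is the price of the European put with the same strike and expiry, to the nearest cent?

$7.02

e^(−qT) = e^(−0.053·0.75) = 0.9610;  e^(−rT) = e^(−0.087·0.75) = 0.9368
Put-call parity: C − P = S·e^(−qT) − K·e^(−rT) = 360·0.9610 − 320·0.9368 = 345.9600 − 299.7760 = 46.1840
P = C − (C − P) = 53.20 − (46.1840) = 7.0160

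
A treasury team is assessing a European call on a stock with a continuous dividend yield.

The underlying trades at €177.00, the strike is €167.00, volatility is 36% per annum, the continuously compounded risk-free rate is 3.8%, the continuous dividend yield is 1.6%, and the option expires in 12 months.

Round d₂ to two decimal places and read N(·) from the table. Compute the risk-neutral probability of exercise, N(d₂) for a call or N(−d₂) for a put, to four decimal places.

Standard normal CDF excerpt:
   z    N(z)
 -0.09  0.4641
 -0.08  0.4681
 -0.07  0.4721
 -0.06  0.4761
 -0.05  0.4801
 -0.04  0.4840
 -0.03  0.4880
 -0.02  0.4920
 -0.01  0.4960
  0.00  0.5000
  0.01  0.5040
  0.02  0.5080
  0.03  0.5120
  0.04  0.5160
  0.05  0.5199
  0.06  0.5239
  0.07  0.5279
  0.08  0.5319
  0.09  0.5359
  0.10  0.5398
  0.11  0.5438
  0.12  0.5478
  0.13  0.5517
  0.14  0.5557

0.5160

σ√T = 0.36 × 1.0000 = 0.3600
d₁ = [ln(177/167) + (0.038 − 0.016 + 0.36²/2)·1] / 0.3600 = [0.0582 + 0.0868] / 0.3600 = 0.4027 ≈ 0.40
d₂ = d₁ − σ√T = 0.4027 − 0.3600 = 0.0427 ≈ 0.04
Risk-neutral Pr[S_T > K] = N(d₂) = N(0.04) = 0.5160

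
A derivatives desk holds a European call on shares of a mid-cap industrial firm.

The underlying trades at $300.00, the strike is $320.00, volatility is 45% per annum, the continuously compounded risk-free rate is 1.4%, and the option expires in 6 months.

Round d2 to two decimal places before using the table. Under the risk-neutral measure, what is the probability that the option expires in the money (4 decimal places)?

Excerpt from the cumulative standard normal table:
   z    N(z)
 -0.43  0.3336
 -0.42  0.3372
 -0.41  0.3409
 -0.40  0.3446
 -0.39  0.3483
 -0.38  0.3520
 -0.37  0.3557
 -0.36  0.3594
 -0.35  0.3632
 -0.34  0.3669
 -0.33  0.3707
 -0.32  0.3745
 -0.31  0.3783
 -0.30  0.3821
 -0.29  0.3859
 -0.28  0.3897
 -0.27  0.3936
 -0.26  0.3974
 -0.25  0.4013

T = 0.5;  σ√T = 0.3182
ln(S/K) + (r + σ²/2)T = ln(300/320) + (0.014 + 0.45²/2)·0.5 = -0.0645 + 0.0576 = -0.0069
d₁ = -0.0069 / 0.3182 = -0.0217 ≈ -0.02
d₂ = d₁ − σ√T = -0.0217 − 0.3182 = -0.3399 ≈ -0.34
Pr(exercise) under Q = N(d₂) = 0.3669

0.3669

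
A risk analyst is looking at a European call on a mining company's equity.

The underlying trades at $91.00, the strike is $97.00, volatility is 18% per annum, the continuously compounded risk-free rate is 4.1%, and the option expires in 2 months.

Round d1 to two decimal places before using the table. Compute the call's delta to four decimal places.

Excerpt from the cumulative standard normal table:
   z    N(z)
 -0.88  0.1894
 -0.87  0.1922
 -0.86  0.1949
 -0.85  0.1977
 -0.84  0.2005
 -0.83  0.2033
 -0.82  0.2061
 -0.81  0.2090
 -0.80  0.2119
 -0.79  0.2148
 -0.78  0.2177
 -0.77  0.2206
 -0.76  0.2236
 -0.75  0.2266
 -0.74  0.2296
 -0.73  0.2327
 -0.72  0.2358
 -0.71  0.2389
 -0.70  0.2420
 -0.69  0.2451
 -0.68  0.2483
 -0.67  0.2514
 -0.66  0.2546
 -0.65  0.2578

σ√T = 0.18 × 0.4082 = 0.0735
d₁ = [ln(91/97) + (0.041 + ½·0.18²)·0.1667] / (σ√T) = (-0.0639 + 0.0095) / 0.0735 = -0.7392 ⇒ -0.74
N(d₁) = N(-0.74) = 0.2296
Δ_call = N(d₁) = 0.2296

0.2296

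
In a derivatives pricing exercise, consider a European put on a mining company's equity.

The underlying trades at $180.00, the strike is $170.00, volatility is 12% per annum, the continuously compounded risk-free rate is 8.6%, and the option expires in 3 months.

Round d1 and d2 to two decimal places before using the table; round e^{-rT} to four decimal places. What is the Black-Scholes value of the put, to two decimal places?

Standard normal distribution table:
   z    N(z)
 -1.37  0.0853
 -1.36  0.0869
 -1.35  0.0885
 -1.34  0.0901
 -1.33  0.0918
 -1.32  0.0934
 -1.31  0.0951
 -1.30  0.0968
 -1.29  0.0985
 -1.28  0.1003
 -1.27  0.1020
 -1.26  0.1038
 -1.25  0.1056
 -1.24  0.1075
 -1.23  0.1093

T = 0.25;  σ√T = 0.0600
ln(S/K) + (r + σ²/2)T = ln(180/170) + (0.086 + 0.12²/2)·0.25 = 0.0572 + 0.0233 = 0.0805
d₁ = 0.0805 / 0.0600 = 1.3410 ≈ 1.34
d₂ = d₁ − σ√T = 1.3410 − 0.0600 = 1.2810 ≈ 1.28
e^(−rT) = e^(−0.086·0.25) = 0.9787
N(−d₂) = N(-1.28) = 0.1003;  N(−d₁) = N(-1.34) = 0.0901
P = 170·0.9787·0.1003 − 180·0.0901 = 16.6878 − 16.2180 = 0.4698

$0.47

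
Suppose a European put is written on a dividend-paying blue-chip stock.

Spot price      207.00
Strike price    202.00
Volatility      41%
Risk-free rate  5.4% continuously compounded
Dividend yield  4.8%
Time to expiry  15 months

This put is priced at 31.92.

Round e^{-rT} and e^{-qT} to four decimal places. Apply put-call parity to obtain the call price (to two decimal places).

e^(−qT) = e^(−0.048·1.25) = 0.9418;  e^(−rT) = e^(−0.054·1.25) = 0.9347
Put-call parity: C − P = S·e^(−qT) − K·e^(−rT) = 207·0.9418 − 202·0.9347 = 194.9526 − 188.8094 = 6.1432
C = P + (C − P) = 31.92 + (6.1432) = 38.0632

38.06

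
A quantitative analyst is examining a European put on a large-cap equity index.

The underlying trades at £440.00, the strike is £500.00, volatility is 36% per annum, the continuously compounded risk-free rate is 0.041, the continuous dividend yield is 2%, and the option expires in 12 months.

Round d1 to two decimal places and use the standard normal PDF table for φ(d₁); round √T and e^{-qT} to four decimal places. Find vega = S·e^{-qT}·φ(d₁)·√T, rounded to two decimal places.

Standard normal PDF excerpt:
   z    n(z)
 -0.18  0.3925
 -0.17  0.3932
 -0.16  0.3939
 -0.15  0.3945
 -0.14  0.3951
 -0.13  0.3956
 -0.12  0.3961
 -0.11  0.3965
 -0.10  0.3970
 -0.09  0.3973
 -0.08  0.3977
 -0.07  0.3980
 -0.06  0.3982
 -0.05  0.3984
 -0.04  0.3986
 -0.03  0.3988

T = 1;  σ√T = 0.3600
d₁ = [ln(440/500) + (0.041 − 0.02 + ½·0.36²)·1] / (σ√T) = (-0.1278 + 0.0858) / 0.3600 = -0.1168 which rounds to -0.12
√T = √1 = 1.0000
φ(d₁) = φ(-0.12) = 0.3961
exp(−qT) = exp(−0.02·1) = 0.9802
vega = S·exp(−qT)·φ(d₁)·√T = 440·0.9802·0.3961·1.0000 = 170.8332

170.83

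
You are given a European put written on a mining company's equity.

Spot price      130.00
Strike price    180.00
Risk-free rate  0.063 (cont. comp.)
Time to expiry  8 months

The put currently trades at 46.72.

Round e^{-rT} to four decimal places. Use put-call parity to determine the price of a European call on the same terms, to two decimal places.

exp(−rT) = exp(−0.063·0.6667) = 0.9589
Put-call parity: C − P = S − K·e^(−rT) = 130 − 180·0.9589 = 130 − 172.6020 = -42.6020
C = P + (C − P) = 46.72 + (-42.6020) = 4.1180

4.12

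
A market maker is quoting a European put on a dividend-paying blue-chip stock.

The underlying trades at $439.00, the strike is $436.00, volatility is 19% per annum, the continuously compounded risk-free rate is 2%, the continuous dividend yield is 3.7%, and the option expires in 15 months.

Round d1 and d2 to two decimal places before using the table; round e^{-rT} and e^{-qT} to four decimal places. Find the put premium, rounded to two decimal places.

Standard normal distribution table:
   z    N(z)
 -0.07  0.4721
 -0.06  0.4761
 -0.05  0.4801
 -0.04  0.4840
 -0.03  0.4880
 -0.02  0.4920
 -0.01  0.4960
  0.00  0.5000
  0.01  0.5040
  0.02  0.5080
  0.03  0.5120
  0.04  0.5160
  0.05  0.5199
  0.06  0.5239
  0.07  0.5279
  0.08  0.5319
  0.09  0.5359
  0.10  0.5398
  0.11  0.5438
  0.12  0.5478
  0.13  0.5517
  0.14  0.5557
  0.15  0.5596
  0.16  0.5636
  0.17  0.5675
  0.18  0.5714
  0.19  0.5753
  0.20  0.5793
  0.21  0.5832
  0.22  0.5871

$38.45

σ√T = 0.19·√1.25 = 0.2124
d₁ = [ln(439/436) + (0.02 − 0.037 + ½·0.19²)·1.25] / (σ√T) = (0.0069 + 0.0013) / 0.2124 = 0.0385 which rounds to 0.04
d₂ = 0.0385 − 0.2124 = -0.1740 which rounds to -0.17
e^(−qT) = e^(−0.037·1.25) = 0.9548;  e^(−rT) = e^(−0.02·1.25) = 0.9753
N(−d₂) = N(0.17) = 0.5675;  N(−d₁) = N(-0.04) = 0.4840
P = 436·0.9753·0.5675 − 439·0.9548·0.4840 = 241.3185 − 202.8721 = 38.4464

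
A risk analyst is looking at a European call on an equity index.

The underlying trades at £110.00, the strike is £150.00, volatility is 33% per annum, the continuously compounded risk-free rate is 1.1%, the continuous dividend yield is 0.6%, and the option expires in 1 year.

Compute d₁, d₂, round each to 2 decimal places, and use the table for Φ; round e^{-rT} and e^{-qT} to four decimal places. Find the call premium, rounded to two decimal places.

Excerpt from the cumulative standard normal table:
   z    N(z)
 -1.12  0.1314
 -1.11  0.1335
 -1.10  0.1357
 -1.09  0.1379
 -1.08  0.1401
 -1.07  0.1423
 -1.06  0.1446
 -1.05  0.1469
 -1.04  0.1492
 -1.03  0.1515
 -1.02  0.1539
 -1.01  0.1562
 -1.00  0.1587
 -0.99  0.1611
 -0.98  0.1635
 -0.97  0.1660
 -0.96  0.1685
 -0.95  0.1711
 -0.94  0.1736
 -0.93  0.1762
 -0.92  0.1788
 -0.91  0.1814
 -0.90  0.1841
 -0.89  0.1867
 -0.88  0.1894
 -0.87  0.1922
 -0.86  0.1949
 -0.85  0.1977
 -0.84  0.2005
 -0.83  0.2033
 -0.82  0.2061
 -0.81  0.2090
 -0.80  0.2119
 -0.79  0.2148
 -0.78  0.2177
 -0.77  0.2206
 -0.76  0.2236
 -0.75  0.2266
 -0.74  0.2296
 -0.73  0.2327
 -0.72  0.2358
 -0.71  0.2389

σ√T = 0.33·√1 = 0.3300
d₁ = [ln(110/150) + (0.011 − 0.006 + 0.33²/2)·1] / 0.3300 = [-0.3102 + 0.0595] / 0.3300 = -0.7597 ⇒ -0.76
d₂ = d₁ − σ√T = -0.7597 − 0.3300 = -1.0897 ⇒ -1.09
exp(−qT) = exp(−0.006·1) = 0.9940;  exp(−rT) = exp(−0.011·1) = 0.9891
N(d₁) = N(-0.76) = 0.2236;  N(d₂) = N(-1.09) = 0.1379
C = 110·0.9940·0.2236 − 150·0.9891·0.1379 = 24.4484 − 20.4595 = 3.9889

£3.99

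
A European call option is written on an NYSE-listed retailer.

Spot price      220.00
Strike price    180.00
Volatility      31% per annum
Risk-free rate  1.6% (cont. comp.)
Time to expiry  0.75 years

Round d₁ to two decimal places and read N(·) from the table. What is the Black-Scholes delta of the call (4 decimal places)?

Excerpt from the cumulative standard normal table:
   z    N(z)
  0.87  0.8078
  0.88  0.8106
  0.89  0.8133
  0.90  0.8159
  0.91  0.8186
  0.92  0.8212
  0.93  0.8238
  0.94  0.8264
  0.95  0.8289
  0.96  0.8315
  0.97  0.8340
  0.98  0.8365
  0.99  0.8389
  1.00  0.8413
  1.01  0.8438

σ√T = 0.31·√0.75 = 0.2685
ln(S/K) + (r + σ²/2)T = ln(220/180) + (0.016 + 0.31²/2)·0.75 = 0.2007 + 0.0480 = 0.2487
d₁ = 0.2487 / 0.2685 = 0.9264 ⇒ 0.93
N(d₁) = N(0.93) = 0.8238
Δ_call = N(d₁) = 0.8238

0.8238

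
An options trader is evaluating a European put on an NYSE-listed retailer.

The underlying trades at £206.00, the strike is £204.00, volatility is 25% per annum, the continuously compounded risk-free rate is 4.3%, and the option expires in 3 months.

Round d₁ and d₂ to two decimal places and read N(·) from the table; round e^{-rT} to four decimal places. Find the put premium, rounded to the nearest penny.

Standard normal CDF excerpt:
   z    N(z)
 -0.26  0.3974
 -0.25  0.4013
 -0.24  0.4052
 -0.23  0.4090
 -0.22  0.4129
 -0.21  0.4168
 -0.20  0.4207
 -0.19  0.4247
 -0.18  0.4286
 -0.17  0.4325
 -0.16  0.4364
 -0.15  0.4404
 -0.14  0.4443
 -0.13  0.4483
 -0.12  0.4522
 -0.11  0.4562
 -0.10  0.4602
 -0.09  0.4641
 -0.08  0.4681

£8.62

σ√T = 0.25 × 0.5000 = 0.1250
d₁ = [ln(206/204) + (0.043 + ½·0.25²)·0.25] / (σ√T) = (0.0098 + 0.0186) / 0.1250 = 0.2265 ≈ 0.23
d₂ = 0.2265 − 0.1250 = 0.1015 ≈ 0.10
e^(−rT) = e^(−0.043·0.25) = 0.9893
N(−d₂) = N(-0.10) = 0.4602;  N(−d₁) = N(-0.23) = 0.4090
P = 204·0.9893·0.4602 − 206·0.4090 = 92.8763 − 84.2540 = 8.6223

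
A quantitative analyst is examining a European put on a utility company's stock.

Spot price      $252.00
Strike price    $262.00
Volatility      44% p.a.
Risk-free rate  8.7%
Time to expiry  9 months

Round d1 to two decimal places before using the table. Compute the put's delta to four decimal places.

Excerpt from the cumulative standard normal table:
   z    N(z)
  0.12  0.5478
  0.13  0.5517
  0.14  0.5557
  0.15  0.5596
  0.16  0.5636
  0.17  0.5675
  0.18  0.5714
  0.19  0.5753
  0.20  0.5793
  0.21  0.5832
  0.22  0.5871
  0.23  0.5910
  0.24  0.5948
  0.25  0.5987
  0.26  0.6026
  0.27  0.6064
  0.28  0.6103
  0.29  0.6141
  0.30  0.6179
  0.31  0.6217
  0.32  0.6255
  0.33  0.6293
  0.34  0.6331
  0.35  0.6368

T = 0.75;  σ√T = 0.3811
d₁ = [ln(252/262) + (0.087 + 0.44²/2)·0.75] / 0.3811 = [-0.0389 + 0.1379] / 0.3811 = 0.2596 → 0.26
N(d₁) = N(0.26) = 0.6026
Δ_put = N(d₁) − 1 = 0.6026 − 1 = -0.3974

-0.3974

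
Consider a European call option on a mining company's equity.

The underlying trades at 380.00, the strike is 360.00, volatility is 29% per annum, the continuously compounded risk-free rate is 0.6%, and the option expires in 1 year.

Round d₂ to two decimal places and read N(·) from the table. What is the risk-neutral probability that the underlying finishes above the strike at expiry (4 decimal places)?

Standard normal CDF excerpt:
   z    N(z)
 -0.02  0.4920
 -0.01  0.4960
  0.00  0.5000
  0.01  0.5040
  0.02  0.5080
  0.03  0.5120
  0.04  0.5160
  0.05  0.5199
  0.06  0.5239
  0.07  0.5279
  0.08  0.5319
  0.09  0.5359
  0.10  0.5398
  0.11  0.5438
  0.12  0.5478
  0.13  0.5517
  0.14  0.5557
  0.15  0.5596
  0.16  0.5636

σ√T = 0.29·√1 = 0.2900
ln(S/K) + (r + σ²/2)T = ln(380/360) + (0.006 + 0.29²/2)·1 = 0.0541 + 0.0480 = 0.1021
d₁ = 0.1021 / 0.2900 = 0.3521 which rounds to 0.35
d₂ = d₁ − σ√T = 0.3521 − 0.2900 = 0.0621 which rounds to 0.06
Risk-neutral Pr[S_T > K] = N(d₂) = N(0.06) = 0.5239

0.5239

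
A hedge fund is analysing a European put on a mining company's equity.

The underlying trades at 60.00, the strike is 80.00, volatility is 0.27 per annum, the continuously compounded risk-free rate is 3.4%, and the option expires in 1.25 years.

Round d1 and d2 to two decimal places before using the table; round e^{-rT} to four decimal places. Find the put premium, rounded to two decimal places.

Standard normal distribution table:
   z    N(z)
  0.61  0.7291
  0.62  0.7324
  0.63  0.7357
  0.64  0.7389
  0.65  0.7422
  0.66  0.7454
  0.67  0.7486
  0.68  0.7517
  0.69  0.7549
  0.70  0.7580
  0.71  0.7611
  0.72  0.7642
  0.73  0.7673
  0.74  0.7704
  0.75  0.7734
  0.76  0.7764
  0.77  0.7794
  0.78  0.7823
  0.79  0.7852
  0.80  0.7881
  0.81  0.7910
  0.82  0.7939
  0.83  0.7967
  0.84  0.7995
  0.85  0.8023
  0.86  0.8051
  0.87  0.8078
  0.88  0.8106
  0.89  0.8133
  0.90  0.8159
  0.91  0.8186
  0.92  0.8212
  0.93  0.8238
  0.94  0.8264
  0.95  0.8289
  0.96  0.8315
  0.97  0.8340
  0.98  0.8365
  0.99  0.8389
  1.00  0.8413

19.03

σ√T = 0.27·√1.25 = 0.3019
ln(S/K) + (r + σ²/2)T = ln(60/80) + (0.034 + 0.27²/2)·1.25 = -0.2877 + 0.0881 = -0.1996
d₁ = -0.1996 / 0.3019 = -0.6613 ≈ -0.66
d₂ = d₁ − σ√T = -0.6613 − 0.3019 = -0.9631 ≈ -0.96
exp(−rT) = exp(−0.034·1.25) = 0.9584
P = 80·0.9584·N(0.96) − 60·N(0.66) = 80·0.9584·0.8315 − 60·0.7454 = 63.7528 − 44.7240 = 19.0288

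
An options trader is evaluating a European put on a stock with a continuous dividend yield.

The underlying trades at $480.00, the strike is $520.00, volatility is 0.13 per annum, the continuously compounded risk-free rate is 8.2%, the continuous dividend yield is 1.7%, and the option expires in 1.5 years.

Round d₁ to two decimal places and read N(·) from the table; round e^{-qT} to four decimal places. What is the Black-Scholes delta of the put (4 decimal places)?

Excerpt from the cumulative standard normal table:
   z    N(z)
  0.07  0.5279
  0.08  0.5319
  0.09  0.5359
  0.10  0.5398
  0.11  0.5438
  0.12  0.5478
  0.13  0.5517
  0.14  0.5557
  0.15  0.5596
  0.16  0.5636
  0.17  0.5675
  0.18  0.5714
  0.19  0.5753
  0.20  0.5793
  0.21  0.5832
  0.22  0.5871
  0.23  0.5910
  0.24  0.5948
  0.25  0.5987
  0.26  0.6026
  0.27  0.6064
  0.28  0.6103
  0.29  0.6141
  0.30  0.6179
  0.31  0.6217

T = 1.5;  σ√T = 0.1592
d₁ = [ln(480/520) + (0.082 − 0.017 + 0.13²/2)·1.5] / 0.1592 = [-0.0800 + 0.1102] / 0.1592 = 0.1893 → 0.19
N(d₁) = N(0.19) = 0.5753
Δ_put = e^(−qT)·(N(d₁) − 1) = 0.9748·(0.5753 − 1) = -0.4140

-0.4140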